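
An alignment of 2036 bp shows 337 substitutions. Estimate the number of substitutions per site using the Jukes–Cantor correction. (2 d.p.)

p = 337/2036 ≈ 0.165521.
d = −(3/4) ln(1 − 4p/3) = −0.75 ln(1 − 0.220695) = −0.75 ln(0.779305)
  = −0.75 × (-0.249353) = 0.187015 substitutions/site.

0.19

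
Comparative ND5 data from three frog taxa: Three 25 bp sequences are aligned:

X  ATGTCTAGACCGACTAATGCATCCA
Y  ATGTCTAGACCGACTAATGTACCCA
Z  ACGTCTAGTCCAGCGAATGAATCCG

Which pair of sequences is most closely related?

X and Y

X–Y: 2/25 differ, p = 0.080, d = 0.085.
X–Z: 7/25 differ, p = 0.280, d = 0.351.
Y–Z: 8/25 differ, p = 0.320, d = 0.417.
The smallest distance is between X and Y.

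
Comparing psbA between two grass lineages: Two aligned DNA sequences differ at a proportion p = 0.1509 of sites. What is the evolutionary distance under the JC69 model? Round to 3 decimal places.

d = −(3/4) ln(1 − 4p/3) = −0.75 ln(1 − 0.2012) = −0.75 ln(0.7988)
  = −0.75 × (-0.224645) = 0.168484 substitutions/site.

0.168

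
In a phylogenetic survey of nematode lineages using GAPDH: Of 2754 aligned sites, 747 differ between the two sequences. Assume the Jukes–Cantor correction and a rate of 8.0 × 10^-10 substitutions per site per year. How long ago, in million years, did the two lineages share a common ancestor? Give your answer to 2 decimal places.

210.41

p = 747/2754 ≈ 0.271242.
d = −(3/4) ln(1 − 4p/3) = −0.75 ln(1 − 0.361656) = −0.75 ln(0.638344)
  = −0.75 × (-0.448878) = 0.336659 substitutions/site.
Under a molecular clock d = 2μt, so t = d/(2μ) = 0.336659 / (2 × 8.0 × 10^-10) = 210.41 million years.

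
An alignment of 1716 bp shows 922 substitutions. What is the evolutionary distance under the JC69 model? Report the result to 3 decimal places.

0.945

p = 922/1716 ≈ 0.537296.
d = −(3/4) ln(1 − 4p/3) = −0.75 ln(1 − 0.716395) = −0.75 ln(0.283605)
  = −0.75 × (-1.260173) = 0.945130 substitutions/site.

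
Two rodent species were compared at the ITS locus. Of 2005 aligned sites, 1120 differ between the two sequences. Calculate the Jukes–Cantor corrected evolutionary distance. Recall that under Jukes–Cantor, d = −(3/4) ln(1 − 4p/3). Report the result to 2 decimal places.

p = 1120/2005 ≈ 0.558603.
d = −(3/4) ln(1 − 4p/3) = −0.75 ln(1 − 0.744804) = −0.75 ln(0.255196)
  = −0.75 × (-1.365723) = 1.024292 substitutions/site.

1.02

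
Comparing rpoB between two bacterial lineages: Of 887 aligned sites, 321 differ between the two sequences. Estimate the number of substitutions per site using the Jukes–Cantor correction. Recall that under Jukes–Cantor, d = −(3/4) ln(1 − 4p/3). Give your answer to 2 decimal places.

p = 321/887 ≈ 0.361894.
d = −(3/4) ln(1 − 4p/3) = −0.75 ln(1 − 0.482525) = −0.75 ln(0.517475)
  = −0.75 × (-0.658794) = 0.494096 substitutions/site.

0.49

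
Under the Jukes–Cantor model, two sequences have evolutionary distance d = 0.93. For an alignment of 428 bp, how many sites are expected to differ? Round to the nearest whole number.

Invert JC69: p = (3/4)(1 − e^(−4d/3)) = 0.75 × (1 − e^(-1.24)) = 0.75 × (1 − 0.289384) = 0.532962.
Expected differing sites = pL ≈ 0.532962 × 428 = 228.107736 ≈ 228.

228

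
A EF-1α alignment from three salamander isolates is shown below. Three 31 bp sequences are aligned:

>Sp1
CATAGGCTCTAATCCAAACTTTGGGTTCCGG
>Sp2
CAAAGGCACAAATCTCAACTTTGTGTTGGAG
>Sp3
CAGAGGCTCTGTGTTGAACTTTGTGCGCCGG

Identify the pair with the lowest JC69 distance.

Sp1–Sp2: 9/31 differ, p = 0.290, d = 0.367.
Sp1–Sp3: 10/31 differ, p = 0.323, d = 0.422.
Sp2–Sp3: 13/31 differ, p = 0.419, d = 0.614.
The smallest distance is between Sp1 and Sp2.

Sp1 and Sp2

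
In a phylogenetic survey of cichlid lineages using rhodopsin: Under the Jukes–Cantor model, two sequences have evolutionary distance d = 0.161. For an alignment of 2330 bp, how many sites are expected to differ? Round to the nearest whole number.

338

Invert JC69: p = (3/4)(1 − e^(−4d/3)) = 0.75 × (1 − e^(-0.214667)) = 0.75 × (1 − 0.806810) = 0.144893.
Expected differing sites = pL ≈ 0.144893 × 2330 = 337.60069 ≈ 338.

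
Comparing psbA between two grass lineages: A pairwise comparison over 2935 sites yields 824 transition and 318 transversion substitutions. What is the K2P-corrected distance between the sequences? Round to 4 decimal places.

0.6152

P = 824/2935 ≈ 0.28075 and Q = 318/2935 ≈ 0.108348.
Under the Kimura two-parameter model, d = −½ ln(1 − 2P − Q) − ¼ ln(1 − 2Q).
1 − 2P − Q = 0.330152, giving −½ ln(0.330152) = 0.554101.
1 − 2Q = 0.783304, giving −¼ ln(0.783304) = 0.061059.
d = 0.554101 + 0.061059 = 0.615160.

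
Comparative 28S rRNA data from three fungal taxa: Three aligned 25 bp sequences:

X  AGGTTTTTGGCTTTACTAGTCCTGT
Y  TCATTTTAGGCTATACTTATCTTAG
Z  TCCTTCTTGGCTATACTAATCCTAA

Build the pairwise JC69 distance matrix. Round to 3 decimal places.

X–Y: 10/25 sites differ → p = 0.4, d = −0.75 ln(1 − 0.533333) = 0.571605 ≈ 0.572.
X–Z: 8/25 sites differ → p = 0.32, d = −0.75 ln(1 − 0.426667) = 0.417216 ≈ 0.417.
Y–Z: 6/25 sites differ → p = 0.24, d = −0.75 ln(1 − 0.32) = 0.289247 ≈ 0.289.

d(X,Y) = 0.572, d(X,Z) = 0.417, d(Y,Z) = 0.289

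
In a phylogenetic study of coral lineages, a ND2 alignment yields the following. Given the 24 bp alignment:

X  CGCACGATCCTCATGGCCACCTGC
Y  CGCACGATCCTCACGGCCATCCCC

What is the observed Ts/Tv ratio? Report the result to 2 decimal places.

3.00

Transitions are A↔G and C↔T; transversions are all other mismatches.
Transitions: 3. Transversions: 1.
R = 3/1 = 3.00.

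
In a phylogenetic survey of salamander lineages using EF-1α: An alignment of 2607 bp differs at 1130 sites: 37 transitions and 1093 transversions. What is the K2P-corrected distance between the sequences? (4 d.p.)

P = 37/2607 ≈ 0.014193 and Q = 1093/2607 ≈ 0.419256.
Under the Kimura two-parameter model, d = −½ ln(1 − 2P − Q) − ¼ ln(1 − 2Q).
1 − 2P − Q = 0.552358, giving −½ ln(0.552358) = 0.296779.
1 − 2Q = 0.161488, giving −¼ ln(0.161488) = 0.455831.
d = 0.296779 + 0.455831 = 0.752610.

0.7526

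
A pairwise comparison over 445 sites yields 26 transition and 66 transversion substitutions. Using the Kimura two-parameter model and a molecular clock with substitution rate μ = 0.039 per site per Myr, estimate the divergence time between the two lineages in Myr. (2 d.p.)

3.10

P = 26/445 ≈ 0.058427 and Q = 66/445 ≈ 0.148315.
Under the Kimura two-parameter model, d = −½ ln(1 − 2P − Q) − ¼ ln(1 − 2Q).
1 − 2P − Q = 0.734831, giving −½ ln(0.734831) = 0.154057.
1 − 2Q = 0.70337, giving −¼ ln(0.70337) = 0.087968.
d = 0.154057 + 0.087968 = 0.242025.
Under a molecular clock d = 2μt, so t = d/(2μ) = 0.242025 / (2 × 0.039) = 3.10 Myr.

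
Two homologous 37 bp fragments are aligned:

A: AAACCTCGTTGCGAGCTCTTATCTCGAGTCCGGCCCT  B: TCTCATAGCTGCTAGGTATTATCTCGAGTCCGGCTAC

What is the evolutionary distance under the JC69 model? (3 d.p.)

0.425

The sequences differ at 12 of 37 sites, so p = 12/37 ≈ 0.324324.
d = −(3/4) ln(1 − 4p/3) = −0.75 ln(1 − 0.432432) = −0.75 ln(0.567568)
  = −0.75 × (-0.566395) = 0.424796 substitutions/site.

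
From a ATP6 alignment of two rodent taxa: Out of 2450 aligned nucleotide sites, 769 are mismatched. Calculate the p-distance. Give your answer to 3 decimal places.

p = 769/2450 = 0.313877… ≈ 0.314 (to 3 d.p.).

0.314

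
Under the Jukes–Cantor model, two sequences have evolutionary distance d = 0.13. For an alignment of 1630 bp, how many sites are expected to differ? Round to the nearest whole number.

195

Invert JC69: p = (3/4)(1 − e^(−4d/3)) = 0.75 × (1 − e^(-0.173333)) = 0.75 × (1 − 0.840858) = 0.119357.
Expected differing sites = pL ≈ 0.119357 × 1630 = 194.55191 ≈ 195.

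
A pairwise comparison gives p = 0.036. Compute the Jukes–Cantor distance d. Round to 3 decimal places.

0.037

d = −(3/4) ln(1 − 4p/3) = −0.75 ln(1 − 0.048) = −0.75 ln(0.952)
  = −0.75 × (-0.049190) = 0.036893 substitutions/site.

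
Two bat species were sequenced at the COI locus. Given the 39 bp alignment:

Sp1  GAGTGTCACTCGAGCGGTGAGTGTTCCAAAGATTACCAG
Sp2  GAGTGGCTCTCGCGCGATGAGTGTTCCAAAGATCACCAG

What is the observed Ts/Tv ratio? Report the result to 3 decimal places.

0.667

Transitions are A↔G and C↔T; transversions are all other mismatches.
Transitions: 2. Transversions: 3.
R = 2/3 = 0.666666… ≈ 0.667 (to 3 d.p.).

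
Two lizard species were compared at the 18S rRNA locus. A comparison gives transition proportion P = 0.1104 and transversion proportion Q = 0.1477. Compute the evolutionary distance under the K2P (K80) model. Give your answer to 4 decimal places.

0.3174

Under the Kimura two-parameter model, d = −½ ln(1 − 2P − Q) − ¼ ln(1 − 2Q).
1 − 2P − Q = 0.6315, giving −½ ln(0.6315) = 0.229829.
1 − 2Q = 0.7046, giving −¼ ln(0.7046) = 0.087531.
d = 0.229829 + 0.087531 = 0.317360.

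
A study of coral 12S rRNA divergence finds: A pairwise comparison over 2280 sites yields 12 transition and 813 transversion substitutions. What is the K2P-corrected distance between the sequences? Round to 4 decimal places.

0.5409

P = 12/2280 ≈ 0.005263 and Q = 813/2280 ≈ 0.356579.
Under the Kimura two-parameter model, d = −½ ln(1 − 2P − Q) − ¼ ln(1 − 2Q).
1 − 2P − Q = 0.632895, giving −½ ln(0.632895) = 0.228725.
1 − 2Q = 0.286842, giving −¼ ln(0.286842) = 0.312206.
d = 0.228725 + 0.312206 = 0.540931.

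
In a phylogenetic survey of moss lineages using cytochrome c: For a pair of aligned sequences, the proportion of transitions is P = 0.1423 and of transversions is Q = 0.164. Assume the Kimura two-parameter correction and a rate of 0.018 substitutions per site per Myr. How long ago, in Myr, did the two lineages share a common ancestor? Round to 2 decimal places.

Under the Kimura two-parameter model, d = −½ ln(1 − 2P − Q) − ¼ ln(1 − 2Q).
1 − 2P − Q = 0.5514, giving −½ ln(0.5514) = 0.297647.
1 − 2Q = 0.672, giving −¼ ln(0.672) = 0.099374.
d = 0.297647 + 0.099374 = 0.397021.
Under a molecular clock d = 2μt, so t = d/(2μ) = 0.397021 / (2 × 0.018) = 11.03 Myr.

11.03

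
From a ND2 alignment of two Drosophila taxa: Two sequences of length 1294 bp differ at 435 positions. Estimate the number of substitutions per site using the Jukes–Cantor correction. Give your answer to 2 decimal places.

0.45

p = 435/1294 ≈ 0.336167.
d = −(3/4) ln(1 − 4p/3) = −0.75 ln(1 − 0.448223) = −0.75 ln(0.551777)
  = −0.75 × (-0.594611) = 0.445958 substitutions/site.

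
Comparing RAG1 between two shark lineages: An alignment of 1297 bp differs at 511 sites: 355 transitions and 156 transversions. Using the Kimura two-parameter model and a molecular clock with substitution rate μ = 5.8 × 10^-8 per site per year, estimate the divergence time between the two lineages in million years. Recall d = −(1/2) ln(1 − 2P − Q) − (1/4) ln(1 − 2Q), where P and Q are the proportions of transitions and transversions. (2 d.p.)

P = 355/1297 ≈ 0.273709 and Q = 156/1297 ≈ 0.120278.
Under the Kimura two-parameter model, d = −½ ln(1 − 2P − Q) − ¼ ln(1 − 2Q).
1 − 2P − Q = 0.332304, giving −½ ln(0.332304) = 0.550853.
1 − 2Q = 0.759444, giving −¼ ln(0.759444) = 0.068792.
d = 0.550853 + 0.068792 = 0.619645.
Under a molecular clock d = 2μt, so t = d/(2μ) = 0.619645 / (2 × 5.8 × 10^-8) = 5.34 million years.

5.34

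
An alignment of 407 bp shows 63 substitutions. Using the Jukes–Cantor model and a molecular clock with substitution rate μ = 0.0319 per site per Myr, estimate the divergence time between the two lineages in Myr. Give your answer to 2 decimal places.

2.72

p = 63/407 ≈ 0.154791.
d = −(3/4) ln(1 − 4p/3) = −0.75 ln(1 − 0.206388) = −0.75 ln(0.793612)
  = −0.75 × (-0.231161) = 0.173371 substitutions/site.
Under a molecular clock d = 2μt, so t = d/(2μ) = 0.173371 / (2 × 0.0319) = 2.72 Myr.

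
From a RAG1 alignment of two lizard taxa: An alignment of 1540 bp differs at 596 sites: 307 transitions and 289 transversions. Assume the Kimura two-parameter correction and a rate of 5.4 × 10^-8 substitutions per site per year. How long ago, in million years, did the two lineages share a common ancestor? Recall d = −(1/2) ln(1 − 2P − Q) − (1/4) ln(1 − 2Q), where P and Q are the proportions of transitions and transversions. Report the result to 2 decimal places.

P = 307/1540 ≈ 0.199351 and Q = 289/1540 ≈ 0.187662.
Under the Kimura two-parameter model, d = −½ ln(1 − 2P − Q) − ¼ ln(1 − 2Q).
1 − 2P − Q = 0.413636, giving −½ ln(0.413636) = 0.441384.
1 − 2Q = 0.624676, giving −¼ ln(0.624676) = 0.117631.
d = 0.441384 + 0.117631 = 0.559015.
Under a molecular clock d = 2μt, so t = d/(2μ) = 0.559015 / (2 × 5.4 × 10^-8) = 5.18 million years.

5.18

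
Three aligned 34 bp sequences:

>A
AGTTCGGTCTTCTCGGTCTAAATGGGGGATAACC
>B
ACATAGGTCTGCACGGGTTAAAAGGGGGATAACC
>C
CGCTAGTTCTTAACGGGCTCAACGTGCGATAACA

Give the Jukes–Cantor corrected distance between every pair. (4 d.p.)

d(A,B) = 0.2824, d(A,C) = 0.4770, d(B,C) = 0.4770

A–B: 8/34 sites differ → p ≈ 0.235294, d = −0.75 ln(1 − 0.313725) = 0.282358 ≈ 0.2824.
A–C: 12/34 sites differ → p ≈ 0.352941, d = −0.75 ln(1 − 0.470588) = 0.476991 ≈ 0.4770.
B–C: 12/34 sites differ → p ≈ 0.352941, d = −0.75 ln(1 − 0.470588) = 0.476991 ≈ 0.4770.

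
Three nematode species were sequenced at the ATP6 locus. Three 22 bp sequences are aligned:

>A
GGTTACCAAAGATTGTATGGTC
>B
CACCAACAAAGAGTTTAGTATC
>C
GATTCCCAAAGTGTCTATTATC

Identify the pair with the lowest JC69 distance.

A and C

A–B: 10/22 differ, p = 0.455, d = 0.699.
A–C: 7/22 differ, p = 0.318, d = 0.414.
B–C: 8/22 differ, p = 0.364, d = 0.497.
The smallest distance is between A and C.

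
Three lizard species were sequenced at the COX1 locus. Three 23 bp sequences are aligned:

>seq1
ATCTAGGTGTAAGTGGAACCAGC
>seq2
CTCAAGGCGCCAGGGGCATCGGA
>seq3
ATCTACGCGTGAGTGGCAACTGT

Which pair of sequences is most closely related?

seq1 and seq3

seq1–seq2: 10/23 differ, p = 0.435, d = 0.650.
seq1–seq3: 7/23 differ, p = 0.304, d = 0.390.
seq2–seq3: 9/23 differ, p = 0.391, d = 0.553.
The smallest distance is between seq1 and seq3.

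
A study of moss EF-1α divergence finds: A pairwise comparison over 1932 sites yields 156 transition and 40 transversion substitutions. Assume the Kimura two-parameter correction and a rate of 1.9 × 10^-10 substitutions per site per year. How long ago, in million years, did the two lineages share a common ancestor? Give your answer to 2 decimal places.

292.47

P = 156/1932 ≈ 0.080745 and Q = 40/1932 ≈ 0.020704.
Under the Kimura two-parameter model, d = −½ ln(1 − 2P − Q) − ¼ ln(1 − 2Q).
1 − 2P − Q = 0.817806, giving −½ ln(0.817806) = 0.100565.
1 − 2Q = 0.958592, giving −¼ ln(0.958592) = 0.010572.
d = 0.100565 + 0.010572 = 0.111137.
Under a molecular clock d = 2μt, so t = d/(2μ) = 0.111137 / (2 × 1.9 × 10^-10) = 292.47 million years.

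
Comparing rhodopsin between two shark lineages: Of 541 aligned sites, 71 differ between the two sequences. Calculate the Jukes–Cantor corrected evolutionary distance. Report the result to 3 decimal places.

0.144

p = 71/541 ≈ 0.131238.
d = −(3/4) ln(1 − 4p/3) = −0.75 ln(1 − 0.174984) = −0.75 ln(0.825016)
  = −0.75 × (-0.192352) = 0.144264 substitutions/site.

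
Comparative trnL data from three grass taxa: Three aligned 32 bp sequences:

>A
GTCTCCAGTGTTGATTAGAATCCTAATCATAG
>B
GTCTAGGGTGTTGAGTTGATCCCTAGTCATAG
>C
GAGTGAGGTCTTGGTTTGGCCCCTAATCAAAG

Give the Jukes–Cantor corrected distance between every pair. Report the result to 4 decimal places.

d(A,B) = 0.3041, d(A,C) = 0.5199, d(B,C) = 0.4598

A–B: 8/32 sites differ → p = 0.25, d = −0.75 ln(1 − 0.333333) = 0.304098 ≈ 0.3041.
A–C: 12/32 sites differ → p = 0.375, d = −0.75 ln(1 − 0.5) = 0.519860 ≈ 0.5199.
B–C: 11/32 sites differ → p = 0.34375, d = −0.75 ln(1 − 0.458333) = 0.459828 ≈ 0.4598.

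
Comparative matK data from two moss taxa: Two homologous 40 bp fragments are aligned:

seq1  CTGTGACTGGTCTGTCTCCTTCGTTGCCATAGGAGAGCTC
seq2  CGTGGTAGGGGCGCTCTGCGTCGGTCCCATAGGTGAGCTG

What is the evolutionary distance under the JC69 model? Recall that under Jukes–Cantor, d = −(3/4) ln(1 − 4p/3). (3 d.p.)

The sequences differ at 15 of 40 sites, so p = 15/40 = 0.375.
d = −(3/4) ln(1 − 4p/3) = −0.75 ln(1 − 0.5) = −0.75 ln(0.5)
  = −0.75 × (-0.693147) = 0.519860 substitutions/site.

0.520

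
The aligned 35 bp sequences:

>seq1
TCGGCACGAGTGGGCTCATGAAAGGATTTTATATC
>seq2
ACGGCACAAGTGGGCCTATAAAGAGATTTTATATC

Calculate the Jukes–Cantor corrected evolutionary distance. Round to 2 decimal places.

The sequences differ at 7 of 35 sites (1, 8, 16, 17, 20, 23, 24), so p = 7/35 = 0.2.
d = −(3/4) ln(1 − 4p/3) = −0.75 ln(1 − 0.266667) = −0.75 ln(0.733333)
  = −0.75 × (-0.310155) = 0.232616 substitutions/site.

0.23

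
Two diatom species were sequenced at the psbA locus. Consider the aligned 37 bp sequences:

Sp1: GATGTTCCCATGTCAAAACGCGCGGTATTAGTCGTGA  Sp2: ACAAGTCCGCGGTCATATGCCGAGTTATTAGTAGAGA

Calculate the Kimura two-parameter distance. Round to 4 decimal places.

Of 37 sites, 2 differences are transitions and 14 are transversions, so P = 2/37 ≈ 0.054054 and Q = 14/37 ≈ 0.378378.
Under the Kimura two-parameter model, d = −½ ln(1 − 2P − Q) − ¼ ln(1 − 2Q).
1 − 2P − Q = 0.513514, giving −½ ln(0.513514) = 0.333239.
1 − 2Q = 0.243244, giving −¼ ln(0.243244) = 0.353423.
d = 0.333239 + 0.353423 = 0.686662.

0.6867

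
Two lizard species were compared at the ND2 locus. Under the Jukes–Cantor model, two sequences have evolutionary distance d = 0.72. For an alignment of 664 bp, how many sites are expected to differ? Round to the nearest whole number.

307

Invert JC69: p = (3/4)(1 − e^(−4d/3)) = 0.75 × (1 − e^(-0.96)) = 0.75 × (1 − 0.382893) = 0.462830.
Expected differing sites = pL ≈ 0.462830 × 664 = 307.31912 ≈ 307.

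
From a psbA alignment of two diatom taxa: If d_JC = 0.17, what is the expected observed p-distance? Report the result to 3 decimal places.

p = (3/4)(1 − e^(−4d/3)) = 0.75 × (1 − e^(-0.226667)) = 0.75 × (1 − 0.797186) = 0.152111.

0.152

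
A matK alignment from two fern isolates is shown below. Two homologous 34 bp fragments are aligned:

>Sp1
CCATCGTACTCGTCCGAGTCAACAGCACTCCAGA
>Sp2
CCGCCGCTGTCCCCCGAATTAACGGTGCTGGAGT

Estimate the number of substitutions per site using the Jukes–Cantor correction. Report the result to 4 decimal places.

0.6655

The sequences differ at 15 of 34 sites, so p = 15/34 ≈ 0.441176.
d = −(3/4) ln(1 − 4p/3) = −0.75 ln(1 − 0.588235) = −0.75 ln(0.411765)
  = −0.75 × (-0.887302) = 0.665477 substitutions/site.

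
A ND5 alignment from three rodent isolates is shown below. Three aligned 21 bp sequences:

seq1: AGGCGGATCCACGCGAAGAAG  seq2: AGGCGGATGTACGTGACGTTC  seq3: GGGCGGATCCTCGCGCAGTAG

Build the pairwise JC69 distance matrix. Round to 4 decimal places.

seq1–seq2: 7/21 sites differ → p ≈ 0.333333, d = −0.75 ln(1 − 0.444444) = 0.440839 ≈ 0.4408.
seq1–seq3: 4/21 sites differ → p ≈ 0.190476, d = −0.75 ln(1 − 0.253968) = 0.219740 ≈ 0.2197.
seq2–seq3: 9/21 sites differ → p ≈ 0.428571, d = −0.75 ln(1 − 0.571428) = 0.635472 ≈ 0.6355.

d(seq1,seq2) = 0.4408, d(seq1,seq3) = 0.2197, d(seq2,seq3) = 0.6355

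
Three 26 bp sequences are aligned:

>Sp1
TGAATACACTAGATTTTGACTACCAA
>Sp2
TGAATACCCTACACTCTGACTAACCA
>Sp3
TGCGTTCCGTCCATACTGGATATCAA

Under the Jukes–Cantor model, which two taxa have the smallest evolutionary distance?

Sp1 and Sp2

Sp1–Sp2: 6/26 differ, p = 0.231, d = 0.276.
Sp1–Sp3: 12/26 differ, p = 0.462, d = 0.717.
Sp2–Sp3: 11/26 differ, p = 0.423, d = 0.623.
The smallest distance is between Sp1 and Sp2.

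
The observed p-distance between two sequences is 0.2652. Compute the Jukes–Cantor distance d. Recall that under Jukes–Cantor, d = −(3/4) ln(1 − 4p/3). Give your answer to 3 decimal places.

0.327

d = −(3/4) ln(1 − 4p/3) = −0.75 ln(1 − 0.3536) = −0.75 ln(0.6464)
  = −0.75 × (-0.436337) = 0.327253 substitutions/site.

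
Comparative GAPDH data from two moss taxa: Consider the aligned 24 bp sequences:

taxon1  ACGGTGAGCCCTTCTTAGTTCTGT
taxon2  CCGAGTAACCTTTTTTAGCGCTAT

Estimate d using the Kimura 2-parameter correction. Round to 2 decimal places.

Of 24 sites, 6 differences are transitions and 4 are transversions, so P = 6/24 = 0.25 and Q = 4/24 ≈ 0.166667.
Under the Kimura two-parameter model, d = −½ ln(1 − 2P − Q) − ¼ ln(1 − 2Q).
1 − 2P − Q = 0.333333, giving −½ ln(0.333333) = 0.549307.
1 − 2Q = 0.666666, giving −¼ ln(0.666666) = 0.101367.
d = 0.549307 + 0.101367 = 0.650674.

0.65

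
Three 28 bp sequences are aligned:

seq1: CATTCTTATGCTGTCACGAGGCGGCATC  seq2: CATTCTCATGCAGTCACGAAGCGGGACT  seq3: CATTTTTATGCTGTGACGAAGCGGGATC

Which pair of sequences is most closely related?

seq1–seq2: 6/28 differ, p = 0.214, d = 0.252.
seq1–seq3: 4/28 differ, p = 0.143, d = 0.158.
seq2–seq3: 6/28 differ, p = 0.214, d = 0.252.
The smallest distance is between seq1 and seq3.

seq1 and seq3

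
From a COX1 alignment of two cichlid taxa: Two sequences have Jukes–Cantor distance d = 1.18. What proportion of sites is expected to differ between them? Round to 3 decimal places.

p = (3/4)(1 − e^(−4d/3)) = 0.75 × (1 − e^(-1.573333)) = 0.75 × (1 − 0.207353) = 0.594485.

0.594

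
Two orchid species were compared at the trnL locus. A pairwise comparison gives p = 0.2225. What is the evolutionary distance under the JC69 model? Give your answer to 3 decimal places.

0.264

d = −(3/4) ln(1 − 4p/3) = −0.75 ln(1 − 0.296667) = −0.75 ln(0.703333)
  = −0.75 × (-0.351925) = 0.263944 substitutions/site.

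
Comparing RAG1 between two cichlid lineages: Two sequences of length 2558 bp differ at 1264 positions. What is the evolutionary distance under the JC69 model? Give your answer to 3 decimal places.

p = 1264/2558 ≈ 0.494136.
d = −(3/4) ln(1 − 4p/3) = −0.75 ln(1 − 0.658848) = −0.75 ln(0.341152)
  = −0.75 × (-1.075427) = 0.806570 substitutions/site.

0.807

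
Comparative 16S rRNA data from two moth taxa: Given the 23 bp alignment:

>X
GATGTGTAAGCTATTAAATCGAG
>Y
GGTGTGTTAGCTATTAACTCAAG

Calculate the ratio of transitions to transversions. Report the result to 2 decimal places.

1.00

Transitions are A↔G and C↔T; transversions are all other mismatches.
Transitions: 2. Transversions: 2.
R = 2/2 = 1.00.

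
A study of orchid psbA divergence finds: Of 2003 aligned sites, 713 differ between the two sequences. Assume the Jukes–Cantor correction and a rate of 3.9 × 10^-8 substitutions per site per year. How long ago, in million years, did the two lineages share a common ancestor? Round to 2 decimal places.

p = 713/2003 ≈ 0.355966.
d = −(3/4) ln(1 − 4p/3) = −0.75 ln(1 − 0.474621) = −0.75 ln(0.525379)
  = −0.75 × (-0.643635) = 0.482726 substitutions/site.
Under a molecular clock d = 2μt, so t = d/(2μ) = 0.482726 / (2 × 3.9 × 10^-8) = 6.19 million years.

6.19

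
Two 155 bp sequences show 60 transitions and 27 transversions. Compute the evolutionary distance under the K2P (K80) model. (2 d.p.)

1.59

P = 60/155 ≈ 0.387097 and Q = 27/155 ≈ 0.174194.
Under the Kimura two-parameter model, d = −½ ln(1 − 2P − Q) − ¼ ln(1 − 2Q).
1 − 2P − Q = 0.051612, giving −½ ln(0.051612) = 1.482001.
1 − 2Q = 0.651612, giving −¼ ln(0.651612) = 0.107076.
d = 1.482001 + 0.107076 = 1.589077.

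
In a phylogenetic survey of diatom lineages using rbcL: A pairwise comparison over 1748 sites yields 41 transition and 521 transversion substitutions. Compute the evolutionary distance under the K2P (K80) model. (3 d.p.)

0.438

P = 41/1748 ≈ 0.023455 and Q = 521/1748 ≈ 0.298055.
Under the Kimura two-parameter model, d = −½ ln(1 − 2P − Q) − ¼ ln(1 − 2Q).
1 − 2P − Q = 0.655035, giving −½ ln(0.655035) = 0.211533.
1 − 2Q = 0.40389, giving −¼ ln(0.40389) = 0.226653.
d = 0.211533 + 0.226653 = 0.438186.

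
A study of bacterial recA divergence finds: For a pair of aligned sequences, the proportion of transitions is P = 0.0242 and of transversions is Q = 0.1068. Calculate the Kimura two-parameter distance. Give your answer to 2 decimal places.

0.14

Under the Kimura two-parameter model, d = −½ ln(1 − 2P − Q) − ¼ ln(1 − 2Q).
1 − 2P − Q = 0.8448, giving −½ ln(0.8448) = 0.084328.
1 − 2Q = 0.7864, giving −¼ ln(0.7864) = 0.060072.
d = 0.084328 + 0.060072 = 0.144400.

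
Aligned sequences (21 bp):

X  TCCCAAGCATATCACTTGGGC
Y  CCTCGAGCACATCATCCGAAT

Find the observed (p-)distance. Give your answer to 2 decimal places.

0.48

The sequences differ at 10 of 21 positions (sites 1, 3, 5, 10, 15, 16, 17, 19, 20, 21).
p = 10/21 = 0.476190… ≈ 0.48 (to 2 d.p.).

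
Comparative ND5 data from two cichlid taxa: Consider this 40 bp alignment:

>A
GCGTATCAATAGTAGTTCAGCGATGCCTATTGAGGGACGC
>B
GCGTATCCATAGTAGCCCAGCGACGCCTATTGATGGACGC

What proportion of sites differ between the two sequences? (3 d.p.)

0.125

The sequences differ at 5 of 40 positions (sites 8, 16, 17, 24, 34).
p = 5/40 = 0.125.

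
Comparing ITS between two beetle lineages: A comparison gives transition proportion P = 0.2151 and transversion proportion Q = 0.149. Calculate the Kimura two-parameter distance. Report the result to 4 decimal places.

0.5213

Under the Kimura two-parameter model, d = −½ ln(1 − 2P − Q) − ¼ ln(1 − 2Q).
1 − 2P − Q = 0.4208, giving −½ ln(0.4208) = 0.432799.
1 − 2Q = 0.702, giving −¼ ln(0.702) = 0.088455.
d = 0.432799 + 0.088455 = 0.521254.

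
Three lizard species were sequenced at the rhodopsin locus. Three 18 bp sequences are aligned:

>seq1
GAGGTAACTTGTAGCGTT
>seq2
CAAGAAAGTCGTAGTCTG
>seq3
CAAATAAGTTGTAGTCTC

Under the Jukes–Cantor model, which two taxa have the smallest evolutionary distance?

seq2 and seq3

seq1–seq2: 8/18 differ, p = 0.444, d = 0.673.
seq1–seq3: 7/18 differ, p = 0.389, d = 0.548.
seq2–seq3: 4/18 differ, p = 0.222, d = 0.264.
The smallest distance is between seq2 and seq3.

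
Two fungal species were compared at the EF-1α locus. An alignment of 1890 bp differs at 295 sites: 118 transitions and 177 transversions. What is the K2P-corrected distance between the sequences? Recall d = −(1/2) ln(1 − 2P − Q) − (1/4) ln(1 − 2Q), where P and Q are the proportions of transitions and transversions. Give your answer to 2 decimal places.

P = 118/1890 ≈ 0.062434 and Q = 177/1890 ≈ 0.093651.
Under the Kimura two-parameter model, d = −½ ln(1 − 2P − Q) − ¼ ln(1 − 2Q).
1 − 2P − Q = 0.781481, giving −½ ln(0.781481) = 0.123282.
1 − 2Q = 0.812698, giving −¼ ln(0.812698) = 0.051849.
d = 0.123282 + 0.051849 = 0.175131.

0.18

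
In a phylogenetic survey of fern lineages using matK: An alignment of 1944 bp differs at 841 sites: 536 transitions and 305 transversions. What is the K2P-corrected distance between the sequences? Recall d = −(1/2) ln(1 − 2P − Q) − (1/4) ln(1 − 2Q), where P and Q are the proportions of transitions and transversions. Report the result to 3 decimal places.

0.710

P = 536/1944 ≈ 0.27572 and Q = 305/1944 ≈ 0.156893.
Under the Kimura two-parameter model, d = −½ ln(1 − 2P − Q) − ¼ ln(1 − 2Q).
1 − 2P − Q = 0.291667, giving −½ ln(0.291667) = 0.616071.
1 − 2Q = 0.686214, giving −¼ ln(0.686214) = 0.094141.
d = 0.616071 + 0.094141 = 0.710212.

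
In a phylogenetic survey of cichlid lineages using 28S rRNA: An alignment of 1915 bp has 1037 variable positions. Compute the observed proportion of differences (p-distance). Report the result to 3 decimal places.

p = 1037/1915 = 0.541514… ≈ 0.542 (to 3 d.p.).

0.542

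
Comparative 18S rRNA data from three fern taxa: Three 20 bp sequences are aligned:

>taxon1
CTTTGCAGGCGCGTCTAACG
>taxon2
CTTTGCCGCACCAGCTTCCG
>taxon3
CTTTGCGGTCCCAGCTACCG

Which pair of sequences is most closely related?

taxon1–taxon2: 8/20 differ, p = 0.400, d = 0.572.
taxon1–taxon3: 6/20 differ, p = 0.300, d = 0.383.
taxon2–taxon3: 4/20 differ, p = 0.200, d = 0.233.
The smallest distance is between taxon2 and taxon3.

taxon2 and taxon3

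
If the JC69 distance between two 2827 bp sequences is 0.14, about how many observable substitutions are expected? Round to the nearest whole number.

Invert JC69: p = (3/4)(1 − e^(−4d/3)) = 0.75 × (1 − e^(-0.186667)) = 0.75 × (1 − 0.829720) = 0.127710.
Expected differing sites = pL ≈ 0.127710 × 2827 = 361.03617 ≈ 361.

361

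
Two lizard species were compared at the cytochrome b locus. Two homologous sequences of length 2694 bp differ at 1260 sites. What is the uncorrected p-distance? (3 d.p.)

0.468

p = 1260/2694 = 0.467706… ≈ 0.468 (to 3 d.p.).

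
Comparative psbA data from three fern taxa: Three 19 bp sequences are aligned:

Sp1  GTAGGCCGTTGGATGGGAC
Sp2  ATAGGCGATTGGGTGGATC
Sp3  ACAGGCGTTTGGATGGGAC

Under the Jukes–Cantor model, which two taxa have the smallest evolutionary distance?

Sp1 and Sp3

Sp1–Sp2: 6/19 differ, p = 0.316, d = 0.410.
Sp1–Sp3: 4/19 differ, p = 0.211, d = 0.247.
Sp2–Sp3: 5/19 differ, p = 0.263, d = 0.324.
The smallest distance is between Sp1 and Sp3.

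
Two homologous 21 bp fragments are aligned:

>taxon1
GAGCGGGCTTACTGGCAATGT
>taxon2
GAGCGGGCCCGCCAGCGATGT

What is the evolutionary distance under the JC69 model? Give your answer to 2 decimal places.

The sequences differ at 6 of 21 sites (9, 10, 11, 13, 14, 17), so p = 6/21 ≈ 0.285714.
d = −(3/4) ln(1 − 4p/3) = −0.75 ln(1 − 0.380952) = −0.75 ln(0.619048)
  = −0.75 × (-0.479572) = 0.359679 substitutions/site.

0.36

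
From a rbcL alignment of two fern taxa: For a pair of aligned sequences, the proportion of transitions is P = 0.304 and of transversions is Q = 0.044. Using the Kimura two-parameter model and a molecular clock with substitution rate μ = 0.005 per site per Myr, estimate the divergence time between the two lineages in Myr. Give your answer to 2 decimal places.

Under the Kimura two-parameter model, d = −½ ln(1 − 2P − Q) − ¼ ln(1 − 2Q).
1 − 2P − Q = 0.348, giving −½ ln(0.348) = 0.527776.
1 − 2Q = 0.912, giving −¼ ln(0.912) = 0.023029.
d = 0.527776 + 0.023029 = 0.550805.
Under a molecular clock d = 2μt, so t = d/(2μ) = 0.550805 / (2 × 0.005) = 55.08 Myr.

55.08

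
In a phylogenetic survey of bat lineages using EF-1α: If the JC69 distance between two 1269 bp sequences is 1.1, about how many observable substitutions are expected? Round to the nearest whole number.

732

Invert JC69: p = (3/4)(1 − e^(−4d/3)) = 0.75 × (1 − e^(-1.466667)) = 0.75 × (1 − 0.230693) = 0.576980.
Expected differing sites = pL ≈ 0.576980 × 1269 = 732.18762 ≈ 732.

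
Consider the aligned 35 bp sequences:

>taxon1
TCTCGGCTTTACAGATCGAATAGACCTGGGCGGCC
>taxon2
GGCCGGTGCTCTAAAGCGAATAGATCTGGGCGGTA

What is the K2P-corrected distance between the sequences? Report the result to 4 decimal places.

Of 35 sites, 7 differences are transitions and 6 are transversions, so P = 7/35 = 0.2 and Q = 6/35 ≈ 0.171429.
Under the Kimura two-parameter model, d = −½ ln(1 − 2P − Q) − ¼ ln(1 − 2Q).
1 − 2P − Q = 0.428571, giving −½ ln(0.428571) = 0.423649.
1 − 2Q = 0.657142, giving −¼ ln(0.657142) = 0.104964.
d = 0.423649 + 0.104964 = 0.528613.

0.5286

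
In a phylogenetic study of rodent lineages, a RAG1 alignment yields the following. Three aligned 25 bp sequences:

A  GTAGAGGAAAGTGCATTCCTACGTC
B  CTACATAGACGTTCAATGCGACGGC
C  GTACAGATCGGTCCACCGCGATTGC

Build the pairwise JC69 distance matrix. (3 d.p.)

d(A,B) = 0.663, d(A,C) = 0.886, d(B,C) = 0.572

A–B: 11/25 sites differ → p = 0.44, d = −0.75 ln(1 − 0.586667) = 0.662626 ≈ 0.663.
A–C: 13/25 sites differ → p = 0.52, d = −0.75 ln(1 − 0.693333) = 0.886495 ≈ 0.886.
B–C: 10/25 sites differ → p = 0.4, d = −0.75 ln(1 − 0.533333) = 0.571605 ≈ 0.572.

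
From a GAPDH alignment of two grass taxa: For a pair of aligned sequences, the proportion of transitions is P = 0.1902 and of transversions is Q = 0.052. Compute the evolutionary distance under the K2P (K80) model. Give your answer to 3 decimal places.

0.311

Under the Kimura two-parameter model, d = −½ ln(1 − 2P − Q) − ¼ ln(1 − 2Q).
1 − 2P − Q = 0.5676, giving −½ ln(0.5676) = 0.283169.
1 − 2Q = 0.896, giving −¼ ln(0.896) = 0.027454.
d = 0.283169 + 0.027454 = 0.310623.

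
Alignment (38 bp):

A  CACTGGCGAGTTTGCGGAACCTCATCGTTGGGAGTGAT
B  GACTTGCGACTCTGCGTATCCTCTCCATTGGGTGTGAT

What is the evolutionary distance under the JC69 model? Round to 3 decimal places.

The sequences differ at 10 of 38 sites (1, 5, 10, 12, 17, 19, 24, 25, 27, 33), so p = 10/38 ≈ 0.263158.
d = −(3/4) ln(1 − 4p/3) = −0.75 ln(1 − 0.350877) = −0.75 ln(0.649123)
  = −0.75 × (-0.432133) = 0.324100 substitutions/site.

0.324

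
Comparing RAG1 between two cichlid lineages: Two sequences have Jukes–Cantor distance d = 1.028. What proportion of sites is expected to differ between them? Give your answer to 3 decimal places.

p = (3/4)(1 − e^(−4d/3)) = 0.75 × (1 − e^(-1.370667)) = 0.75 × (1 − 0.253938) = 0.559547.

0.560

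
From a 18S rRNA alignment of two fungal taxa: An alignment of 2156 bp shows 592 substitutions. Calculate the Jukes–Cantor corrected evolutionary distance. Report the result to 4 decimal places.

0.3419

p = 592/2156 ≈ 0.274583.
d = −(3/4) ln(1 − 4p/3) = −0.75 ln(1 − 0.366111) = −0.75 ln(0.633889)
  = −0.75 × (-0.455881) = 0.341911 substitutions/site.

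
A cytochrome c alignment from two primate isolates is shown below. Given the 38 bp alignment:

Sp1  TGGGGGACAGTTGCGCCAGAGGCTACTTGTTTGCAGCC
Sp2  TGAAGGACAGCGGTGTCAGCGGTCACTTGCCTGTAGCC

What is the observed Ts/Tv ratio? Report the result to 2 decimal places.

Transitions are A↔G and C↔T; transversions are all other mismatches.
Transitions: 10. Transversions: 2.
R = 10/2 = 5.00.

5.00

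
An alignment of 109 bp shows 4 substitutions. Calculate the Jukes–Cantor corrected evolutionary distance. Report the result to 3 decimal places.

0.038

p = 4/109 ≈ 0.036697.
d = −(3/4) ln(1 − 4p/3) = −0.75 ln(1 − 0.048929) = −0.75 ln(0.951071)
  = −0.75 × (-0.050167) = 0.037625 substitutions/site.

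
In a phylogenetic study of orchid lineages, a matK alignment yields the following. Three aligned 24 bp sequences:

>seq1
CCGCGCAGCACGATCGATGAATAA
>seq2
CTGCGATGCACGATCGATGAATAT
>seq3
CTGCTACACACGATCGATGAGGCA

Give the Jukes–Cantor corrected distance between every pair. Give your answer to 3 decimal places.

d(seq1,seq2) = 0.188, d(seq1,seq3) = 0.441, d(seq2,seq3) = 0.369

seq1–seq2: 4/24 sites differ → p ≈ 0.166667, d = −0.75 ln(1 − 0.222223) = 0.188487 ≈ 0.188.
seq1–seq3: 8/24 sites differ → p ≈ 0.333333, d = −0.75 ln(1 − 0.444444) = 0.440839 ≈ 0.441.
seq2–seq3: 7/24 sites differ → p ≈ 0.291667, d = −0.75 ln(1 − 0.388889) = 0.369358 ≈ 0.369.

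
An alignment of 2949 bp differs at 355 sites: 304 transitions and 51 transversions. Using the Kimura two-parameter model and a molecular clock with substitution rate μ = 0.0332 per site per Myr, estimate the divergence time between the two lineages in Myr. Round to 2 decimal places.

2.04

P = 304/2949 ≈ 0.103086 and Q = 51/2949 ≈ 0.017294.
Under the Kimura two-parameter model, d = −½ ln(1 − 2P − Q) − ¼ ln(1 − 2Q).
1 − 2P − Q = 0.776534, giving −½ ln(0.776534) = 0.126457.
1 − 2Q = 0.965412, giving −¼ ln(0.965412) = 0.008800.
d = 0.126457 + 0.008800 = 0.135257.
Under a molecular clock d = 2μt, so t = d/(2μ) = 0.135257 / (2 × 0.0332) = 2.04 Myr.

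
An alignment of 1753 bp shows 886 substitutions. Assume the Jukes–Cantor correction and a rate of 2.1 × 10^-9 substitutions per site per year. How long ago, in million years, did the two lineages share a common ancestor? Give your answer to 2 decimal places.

200.09

p = 886/1753 ≈ 0.505419.
d = −(3/4) ln(1 − 4p/3) = −0.75 ln(1 − 0.673892) = −0.75 ln(0.326108)
  = −0.75 × (-1.120527) = 0.840395 substitutions/site.
Under a molecular clock d = 2μt, so t = d/(2μ) = 0.840395 / (2 × 2.1 × 10^-9) = 200.09 million years.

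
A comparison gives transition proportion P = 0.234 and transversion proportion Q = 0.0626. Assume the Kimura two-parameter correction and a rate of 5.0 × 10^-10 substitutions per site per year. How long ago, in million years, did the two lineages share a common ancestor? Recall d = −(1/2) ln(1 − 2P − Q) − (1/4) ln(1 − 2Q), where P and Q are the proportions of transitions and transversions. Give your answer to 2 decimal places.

411.59

Under the Kimura two-parameter model, d = −½ ln(1 − 2P − Q) − ¼ ln(1 − 2Q).
1 − 2P − Q = 0.4694, giving −½ ln(0.4694) = 0.378150.
1 − 2Q = 0.8748, giving −¼ ln(0.8748) = 0.033440.
d = 0.378150 + 0.033440 = 0.411590.
Under a molecular clock d = 2μt, so t = d/(2μ) = 0.411590 / (2 × 5.0 × 10^-10) = 411.59 million years.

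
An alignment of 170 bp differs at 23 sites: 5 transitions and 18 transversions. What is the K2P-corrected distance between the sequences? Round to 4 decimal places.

0.1495

P = 5/170 ≈ 0.029412 and Q = 18/170 ≈ 0.105882.
Under the Kimura two-parameter model, d = −½ ln(1 − 2P − Q) − ¼ ln(1 − 2Q).
1 − 2P − Q = 0.835294, giving −½ ln(0.835294) = 0.089986.
1 − 2Q = 0.788236, giving −¼ ln(0.788236) = 0.059489.
d = 0.089986 + 0.059489 = 0.149475.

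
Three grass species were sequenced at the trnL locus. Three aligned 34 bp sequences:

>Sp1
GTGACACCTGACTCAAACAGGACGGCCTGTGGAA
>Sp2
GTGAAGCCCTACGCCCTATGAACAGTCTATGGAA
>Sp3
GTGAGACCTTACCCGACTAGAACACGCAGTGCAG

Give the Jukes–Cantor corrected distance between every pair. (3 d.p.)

Sp1–Sp2: 14/34 sites differ → p ≈ 0.411765, d = −0.75 ln(1 − 0.54902) = 0.597249 ≈ 0.597.
Sp1–Sp3: 13/34 sites differ → p ≈ 0.382353, d = −0.75 ln(1 − 0.509804) = 0.534712 ≈ 0.535.
Sp2–Sp3: 15/34 sites differ → p ≈ 0.441176, d = −0.75 ln(1 − 0.588235) = 0.665477 ≈ 0.665.

d(Sp1,Sp2) = 0.597, d(Sp1,Sp3) = 0.535, d(Sp2,Sp3) = 0.665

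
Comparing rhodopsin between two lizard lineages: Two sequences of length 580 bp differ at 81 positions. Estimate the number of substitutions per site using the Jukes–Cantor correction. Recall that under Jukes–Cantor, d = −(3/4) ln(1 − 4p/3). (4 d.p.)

p = 81/580 ≈ 0.139655.
d = −(3/4) ln(1 − 4p/3) = −0.75 ln(1 − 0.186207) = −0.75 ln(0.813793)
  = −0.75 × (-0.206049) = 0.154537 substitutions/site.

0.1545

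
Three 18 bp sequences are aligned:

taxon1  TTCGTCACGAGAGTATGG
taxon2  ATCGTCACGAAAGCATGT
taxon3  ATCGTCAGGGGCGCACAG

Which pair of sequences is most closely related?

taxon1 and taxon2

taxon1–taxon2: 4/18 differ, p = 0.222, d = 0.264.
taxon1–taxon3: 7/18 differ, p = 0.389, d = 0.548.
taxon2–taxon3: 7/18 differ, p = 0.389, d = 0.548.
The smallest distance is between taxon1 and taxon2.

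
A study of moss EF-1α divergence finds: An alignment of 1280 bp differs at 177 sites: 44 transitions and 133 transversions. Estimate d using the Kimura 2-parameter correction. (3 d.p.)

P = 44/1280 = 0.034375 and Q = 133/1280 ≈ 0.103906.
Under the Kimura two-parameter model, d = −½ ln(1 − 2P − Q) − ¼ ln(1 − 2Q).
1 − 2P − Q = 0.827344, giving −½ ln(0.827344) = 0.094767.
1 − 2Q = 0.792188, giving −¼ ln(0.792188) = 0.058239.
d = 0.094767 + 0.058239 = 0.153006.

0.153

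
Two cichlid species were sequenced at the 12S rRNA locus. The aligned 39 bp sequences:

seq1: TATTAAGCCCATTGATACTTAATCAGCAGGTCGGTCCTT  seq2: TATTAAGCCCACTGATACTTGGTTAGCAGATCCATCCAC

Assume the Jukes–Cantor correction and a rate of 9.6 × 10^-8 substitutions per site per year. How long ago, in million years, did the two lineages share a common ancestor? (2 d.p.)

The sequences differ at 9 of 39 sites (12, 21, 22, 24, 30, 33, 34, 38, 39), so p = 9/39 ≈ 0.230769.
d = −(3/4) ln(1 − 4p/3) = −0.75 ln(1 − 0.307692) = −0.75 ln(0.692308)
  = −0.75 × (-0.367724) = 0.275793 substitutions/site.
Under a molecular clock d = 2μt, so t = d/(2μ) = 0.275793 / (2 × 9.6 × 10^-8) = 1.44 million years.

1.44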